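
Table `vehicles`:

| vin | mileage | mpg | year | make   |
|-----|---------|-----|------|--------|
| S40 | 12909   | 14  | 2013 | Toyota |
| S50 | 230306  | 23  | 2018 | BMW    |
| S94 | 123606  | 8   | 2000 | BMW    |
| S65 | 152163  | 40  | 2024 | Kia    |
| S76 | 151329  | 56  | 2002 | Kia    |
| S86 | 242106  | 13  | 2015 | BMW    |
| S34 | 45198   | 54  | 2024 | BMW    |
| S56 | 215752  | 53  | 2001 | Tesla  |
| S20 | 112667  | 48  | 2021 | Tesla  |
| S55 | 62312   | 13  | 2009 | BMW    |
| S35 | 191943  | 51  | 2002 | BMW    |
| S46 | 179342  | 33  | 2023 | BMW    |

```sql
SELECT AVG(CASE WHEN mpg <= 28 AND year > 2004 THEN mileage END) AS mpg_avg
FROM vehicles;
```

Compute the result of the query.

136908.25

vin=S40: ✓ → 12909
vin=S50: ✓ → 230306
vin=S94: ✗
vin=S65: ✗
vin=S76: ✗
vin=S86: ✓ → 242106
vin=S34: ✗
vin=S56: ✗
vin=S20: ✗
vin=S55: ✓ → 62312
vin=S35: ✗
vin=S46: ✗
mpg_avg = (12909 + 230306 + 242106 + 62312) / 4 = 136908.25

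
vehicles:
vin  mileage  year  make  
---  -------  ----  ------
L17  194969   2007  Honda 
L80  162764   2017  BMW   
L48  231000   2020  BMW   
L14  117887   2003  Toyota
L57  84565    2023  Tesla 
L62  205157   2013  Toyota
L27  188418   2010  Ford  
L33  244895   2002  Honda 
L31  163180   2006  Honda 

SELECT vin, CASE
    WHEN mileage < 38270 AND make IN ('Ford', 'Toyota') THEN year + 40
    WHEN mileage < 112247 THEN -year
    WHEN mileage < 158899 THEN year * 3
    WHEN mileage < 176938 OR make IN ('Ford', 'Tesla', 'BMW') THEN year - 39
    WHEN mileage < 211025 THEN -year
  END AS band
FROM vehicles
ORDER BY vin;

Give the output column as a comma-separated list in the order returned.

vin=L14: mileage < 158899 → 6009
vin=L17: mileage < 211025 → -2007
vin=L27: mileage < 176938 OR make IN ('Ford', 'Tesla', 'BMW') → 1971
vin=L31: mileage < 176938 OR make IN ('Ford', 'Tesla', 'BMW') → 1967
vin=L33: (no match → NULL) → NULL
vin=L48: mileage < 176938 OR make IN ('Ford', 'Tesla', 'BMW') → 1981
vin=L57: mileage < 112247 → -2023
vin=L62: mileage < 211025 → -2013
vin=L80: mileage < 176938 OR make IN ('Ford', 'Tesla', 'BMW') → 1978

6009, -2007, 1971, 1967, NULL, 1981, -2023, -2013, 1978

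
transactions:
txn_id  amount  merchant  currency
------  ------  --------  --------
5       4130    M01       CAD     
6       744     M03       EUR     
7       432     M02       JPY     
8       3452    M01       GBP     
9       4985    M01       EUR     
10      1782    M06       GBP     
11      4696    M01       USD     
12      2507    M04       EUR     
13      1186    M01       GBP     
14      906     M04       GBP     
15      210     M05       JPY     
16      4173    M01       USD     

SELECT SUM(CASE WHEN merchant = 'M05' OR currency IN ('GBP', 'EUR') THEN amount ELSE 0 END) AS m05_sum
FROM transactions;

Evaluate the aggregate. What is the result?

15772

txn_id=5: ✗
txn_id=6: ✓ → 744
txn_id=7: ✗
txn_id=8: ✓ → 3452
txn_id=9: ✓ → 4985
txn_id=10: ✓ → 1782
txn_id=11: ✗
txn_id=12: ✓ → 2507
txn_id=13: ✓ → 1186
txn_id=14: ✓ → 906
txn_id=15: ✓ → 210
txn_id=16: ✗
m05_sum = 744 + 3452 + 4985 + 1782 + 2507 + 1186 + 906 + 210 = 15772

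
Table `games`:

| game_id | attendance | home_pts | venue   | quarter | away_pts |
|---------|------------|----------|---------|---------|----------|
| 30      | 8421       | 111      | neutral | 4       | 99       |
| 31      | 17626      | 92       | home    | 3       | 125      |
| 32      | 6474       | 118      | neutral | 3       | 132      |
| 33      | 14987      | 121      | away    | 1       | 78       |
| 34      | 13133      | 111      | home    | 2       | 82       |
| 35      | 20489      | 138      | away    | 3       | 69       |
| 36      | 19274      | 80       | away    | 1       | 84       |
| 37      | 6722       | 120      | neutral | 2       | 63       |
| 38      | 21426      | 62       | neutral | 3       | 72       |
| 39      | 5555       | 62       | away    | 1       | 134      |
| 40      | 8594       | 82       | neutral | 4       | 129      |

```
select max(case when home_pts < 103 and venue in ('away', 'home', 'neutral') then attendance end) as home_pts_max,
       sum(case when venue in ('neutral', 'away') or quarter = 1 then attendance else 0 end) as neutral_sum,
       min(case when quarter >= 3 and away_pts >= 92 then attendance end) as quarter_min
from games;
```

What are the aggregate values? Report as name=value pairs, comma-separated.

[home_pts_max: home_pts < 103 and venue in ('away', 'home', 'neutral')]
game_id=30: ✗
game_id=31: ✓ → 17626
game_id=32: ✗
game_id=33: ✗
game_id=34: ✗
game_id=35: ✗
game_id=36: ✓ → 19274
game_id=37: ✗
game_id=38: ✓ → 21426
game_id=39: ✓ → 5555
game_id=40: ✓ → 8594
home_pts_max = MAX(17626, 19274, 21426, 5555, 8594) = 21426
—
[neutral_sum: venue in ('neutral', 'away') or quarter = 1]
game_id=30: ✓ → 8421
game_id=31: ✗
game_id=32: ✓ → 6474
game_id=33: ✓ → 14987
game_id=34: ✗
game_id=35: ✓ → 20489
game_id=36: ✓ → 19274
game_id=37: ✓ → 6722
game_id=38: ✓ → 21426
game_id=39: ✓ → 5555
game_id=40: ✓ → 8594
neutral_sum = 8421 + 6474 + 14987 + 20489 + 19274 + 6722 + 21426 + 5555 + 8594 = 111942
—
[quarter_min: quarter >= 3 and away_pts >= 92]
game_id=30: ✓ → 8421
game_id=31: ✓ → 17626
game_id=32: ✓ → 6474
game_id=33: ✗
game_id=34: ✗
game_id=35: ✗
game_id=36: ✗
game_id=37: ✗
game_id=38: ✗
game_id=39: ✗
game_id=40: ✓ → 8594
quarter_min = MIN(8421, 17626, 6474, 8594) = 6474

home_pts_max=21426, neutral_sum=111942, quarter_min=6474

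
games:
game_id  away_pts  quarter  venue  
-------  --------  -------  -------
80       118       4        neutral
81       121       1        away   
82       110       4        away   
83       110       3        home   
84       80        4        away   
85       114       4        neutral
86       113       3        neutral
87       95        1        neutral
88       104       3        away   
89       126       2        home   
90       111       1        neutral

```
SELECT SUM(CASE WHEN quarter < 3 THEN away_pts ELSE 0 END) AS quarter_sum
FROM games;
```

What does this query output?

453

game_id=80: ✗
game_id=81: ✓ → 121
game_id=82: ✗
game_id=83: ✗
game_id=84: ✗
game_id=85: ✗
game_id=86: ✗
game_id=87: ✓ → 95
game_id=88: ✗
game_id=89: ✓ → 126
game_id=90: ✓ → 111
quarter_sum = 121 + 95 + 126 + 111 = 453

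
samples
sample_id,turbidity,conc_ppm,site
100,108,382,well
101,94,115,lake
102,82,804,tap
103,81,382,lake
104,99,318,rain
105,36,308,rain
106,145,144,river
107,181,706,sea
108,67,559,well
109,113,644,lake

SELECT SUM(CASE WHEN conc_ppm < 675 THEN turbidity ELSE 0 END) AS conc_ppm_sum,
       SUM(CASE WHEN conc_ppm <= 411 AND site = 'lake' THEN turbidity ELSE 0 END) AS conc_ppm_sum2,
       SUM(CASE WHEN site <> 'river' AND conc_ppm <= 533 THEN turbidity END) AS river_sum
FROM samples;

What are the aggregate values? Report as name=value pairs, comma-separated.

conc_ppm_sum=743, conc_ppm_sum2=175, river_sum=418

[conc_ppm_sum: conc_ppm < 675]
sample_id=100: ✓ → 108
sample_id=101: ✓ → 94
sample_id=102: ✗
sample_id=103: ✓ → 81
sample_id=104: ✓ → 99
sample_id=105: ✓ → 36
sample_id=106: ✓ → 145
sample_id=107: ✗
sample_id=108: ✓ → 67
sample_id=109: ✓ → 113
conc_ppm_sum = 108 + 94 + 81 + 99 + 36 + 145 + 67 + 113 = 743
—
[conc_ppm_sum2: conc_ppm <= 411 AND site = 'lake']
sample_id=100: ✗
sample_id=101: ✓ → 94
sample_id=102: ✗
sample_id=103: ✓ → 81
sample_id=104: ✗
sample_id=105: ✗
sample_id=106: ✗
sample_id=107: ✗
sample_id=108: ✗
sample_id=109: ✗
conc_ppm_sum2 = 94 + 81 = 175
—
[river_sum: site <> 'river' AND conc_ppm <= 533]
sample_id=100: ✓ → 108
sample_id=101: ✓ → 94
sample_id=102: ✗
sample_id=103: ✓ → 81
sample_id=104: ✓ → 99
sample_id=105: ✓ → 36
sample_id=106: ✗
sample_id=107: ✗
sample_id=108: ✗
sample_id=109: ✗
river_sum = 108 + 94 + 81 + 99 + 36 = 418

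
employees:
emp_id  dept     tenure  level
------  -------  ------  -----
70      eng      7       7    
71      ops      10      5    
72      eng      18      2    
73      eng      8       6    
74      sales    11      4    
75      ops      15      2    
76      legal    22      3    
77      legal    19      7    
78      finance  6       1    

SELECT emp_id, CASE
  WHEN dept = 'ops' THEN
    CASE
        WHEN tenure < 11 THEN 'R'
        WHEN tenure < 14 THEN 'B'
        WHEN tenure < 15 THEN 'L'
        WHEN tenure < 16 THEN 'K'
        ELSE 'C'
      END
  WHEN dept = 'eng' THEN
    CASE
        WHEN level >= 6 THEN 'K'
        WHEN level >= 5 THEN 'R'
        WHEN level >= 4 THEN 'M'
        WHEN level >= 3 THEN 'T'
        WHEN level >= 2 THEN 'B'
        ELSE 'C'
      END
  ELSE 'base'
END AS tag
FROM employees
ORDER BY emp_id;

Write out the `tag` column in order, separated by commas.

K, R, B, K, base, K, base, base, base

emp_id=70: dept='eng' → inner[level >= 6] → K
emp_id=71: dept='ops' → inner[tenure < 11] → R
emp_id=72: dept='eng' → inner[level >= 2] → B
emp_id=73: dept='eng' → inner[level >= 6] → K
emp_id=74: dept='sales' → outer ELSE → base
emp_id=75: dept='ops' → inner[tenure < 16] → K
emp_id=76: dept='legal' → outer ELSE → base
emp_id=77: dept='legal' → outer ELSE → base
emp_id=78: dept='finance' → outer ELSE → base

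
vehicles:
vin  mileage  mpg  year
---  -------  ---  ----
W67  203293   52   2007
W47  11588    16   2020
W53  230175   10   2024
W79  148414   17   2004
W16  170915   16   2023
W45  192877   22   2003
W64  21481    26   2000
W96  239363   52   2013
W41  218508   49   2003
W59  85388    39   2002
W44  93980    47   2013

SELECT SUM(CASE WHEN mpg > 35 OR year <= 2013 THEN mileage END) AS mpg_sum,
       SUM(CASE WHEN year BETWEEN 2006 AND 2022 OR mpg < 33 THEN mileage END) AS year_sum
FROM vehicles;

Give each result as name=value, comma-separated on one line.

[mpg_sum: mpg > 35 OR year <= 2013]
vin=W67: ✓ → 203293
vin=W47: ✗
vin=W53: ✗
vin=W79: ✓ → 148414
vin=W16: ✗
vin=W45: ✓ → 192877
vin=W64: ✓ → 21481
vin=W96: ✓ → 239363
vin=W41: ✓ → 218508
vin=W59: ✓ → 85388
vin=W44: ✓ → 93980
mpg_sum = 203293 + 148414 + 192877 + 21481 + 239363 + 218508 + 85388 + 93980 = 1203304
—
[year_sum: year BETWEEN 2006 AND 2022 OR mpg < 33]
vin=W67: ✓ → 203293
vin=W47: ✓ → 11588
vin=W53: ✓ → 230175
vin=W79: ✓ → 148414
vin=W16: ✓ → 170915
vin=W45: ✓ → 192877
vin=W64: ✓ → 21481
vin=W96: ✓ → 239363
vin=W41: ✗
vin=W59: ✗
vin=W44: ✓ → 93980
year_sum = 203293 + 11588 + 230175 + 148414 + 170915 + 192877 + 21481 + 239363 + 93980 = 1312086

mpg_sum=1203304, year_sum=1312086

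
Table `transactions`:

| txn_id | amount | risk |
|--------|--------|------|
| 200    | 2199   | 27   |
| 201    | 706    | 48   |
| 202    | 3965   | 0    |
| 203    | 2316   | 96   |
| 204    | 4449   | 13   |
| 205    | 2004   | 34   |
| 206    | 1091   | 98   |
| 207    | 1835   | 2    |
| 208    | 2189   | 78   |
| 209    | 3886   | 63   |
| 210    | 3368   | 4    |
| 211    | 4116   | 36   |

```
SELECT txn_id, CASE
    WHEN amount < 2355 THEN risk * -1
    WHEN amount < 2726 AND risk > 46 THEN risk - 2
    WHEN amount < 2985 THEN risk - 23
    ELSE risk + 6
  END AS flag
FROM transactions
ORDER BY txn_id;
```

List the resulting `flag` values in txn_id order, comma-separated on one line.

-27, -48, 6, -96, 19, -34, -98, -2, -78, 69, 10, 42

txn_id=200: amount < 2355 → -27
txn_id=201: amount < 2355 → -48
txn_id=202: ELSE → 6
txn_id=203: amount < 2355 → -96
txn_id=204: ELSE → 19
txn_id=205: amount < 2355 → -34
txn_id=206: amount < 2355 → -98
txn_id=207: amount < 2355 → -2
txn_id=208: amount < 2355 → -78
txn_id=209: ELSE → 69
txn_id=210: ELSE → 10
txn_id=211: ELSE → 42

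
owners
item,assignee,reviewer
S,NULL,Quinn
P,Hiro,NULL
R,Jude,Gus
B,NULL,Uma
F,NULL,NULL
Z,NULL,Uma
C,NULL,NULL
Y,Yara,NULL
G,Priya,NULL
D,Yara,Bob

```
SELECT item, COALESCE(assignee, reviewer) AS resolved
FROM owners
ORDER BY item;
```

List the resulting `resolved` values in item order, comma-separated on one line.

item=B: assignee=NULL, reviewer=Uma → Uma
item=C: assignee=NULL, reviewer=NULL (all NULL) → NULL
item=D: assignee=Yara → Yara
item=F: assignee=NULL, reviewer=NULL (all NULL) → NULL
item=G: assignee=Priya → Priya
item=P: assignee=Hiro → Hiro
item=R: assignee=Jude → Jude
item=S: assignee=NULL, reviewer=Quinn → Quinn
item=Y: assignee=Yara → Yara
item=Z: assignee=NULL, reviewer=Uma → Uma

Uma, NULL, Yara, NULL, Priya, Hiro, Jude, Quinn, Yara, Uma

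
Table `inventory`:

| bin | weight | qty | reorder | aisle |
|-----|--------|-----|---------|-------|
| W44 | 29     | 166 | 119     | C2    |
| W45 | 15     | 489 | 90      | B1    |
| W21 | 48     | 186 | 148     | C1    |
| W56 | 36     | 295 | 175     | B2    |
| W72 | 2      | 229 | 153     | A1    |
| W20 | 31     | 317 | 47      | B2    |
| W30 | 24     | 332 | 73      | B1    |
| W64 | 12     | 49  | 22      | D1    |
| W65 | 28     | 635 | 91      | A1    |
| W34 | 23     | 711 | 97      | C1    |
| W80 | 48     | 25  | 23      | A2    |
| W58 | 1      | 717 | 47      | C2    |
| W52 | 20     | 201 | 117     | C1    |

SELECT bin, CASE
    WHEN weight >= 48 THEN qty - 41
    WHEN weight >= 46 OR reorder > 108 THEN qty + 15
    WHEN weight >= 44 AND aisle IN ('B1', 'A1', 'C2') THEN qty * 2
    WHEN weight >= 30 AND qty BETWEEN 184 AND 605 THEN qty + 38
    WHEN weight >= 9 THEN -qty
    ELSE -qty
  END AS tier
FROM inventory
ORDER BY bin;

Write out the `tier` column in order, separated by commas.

bin=W20: weight >= 30 AND qty BETWEEN 184 AND 605 → 355
bin=W21: weight >= 48 → 145
bin=W30: weight >= 9 → -332
bin=W34: weight >= 9 → -711
bin=W44: weight >= 46 OR reorder > 108 → 181
bin=W45: weight >= 9 → -489
bin=W52: weight >= 46 OR reorder > 108 → 216
bin=W56: weight >= 46 OR reorder > 108 → 310
bin=W58: ELSE → -717
bin=W64: weight >= 9 → -49
bin=W65: weight >= 9 → -635
bin=W72: weight >= 46 OR reorder > 108 → 244
bin=W80: weight >= 48 → -16

355, 145, -332, -711, 181, -489, 216, 310, -717, -49, -635, 244, -16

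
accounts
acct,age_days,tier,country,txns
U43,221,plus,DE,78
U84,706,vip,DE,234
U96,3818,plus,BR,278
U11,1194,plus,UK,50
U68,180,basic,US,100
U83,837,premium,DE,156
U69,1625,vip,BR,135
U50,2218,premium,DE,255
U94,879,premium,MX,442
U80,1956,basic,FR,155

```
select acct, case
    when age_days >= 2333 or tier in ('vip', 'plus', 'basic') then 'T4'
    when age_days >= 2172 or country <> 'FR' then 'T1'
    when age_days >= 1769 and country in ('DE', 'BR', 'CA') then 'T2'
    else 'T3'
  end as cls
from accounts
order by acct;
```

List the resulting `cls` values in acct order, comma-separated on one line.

acct=U11: age_days >= 2333 or tier in ('vip', 'plus', 'basic') → T4
acct=U43: age_days >= 2333 or tier in ('vip', 'plus', 'basic') → T4
acct=U50: age_days >= 2172 or country <> 'FR' → T1
acct=U68: age_days >= 2333 or tier in ('vip', 'plus', 'basic') → T4
acct=U69: age_days >= 2333 or tier in ('vip', 'plus', 'basic') → T4
acct=U80: age_days >= 2333 or tier in ('vip', 'plus', 'basic') → T4
acct=U83: age_days >= 2172 or country <> 'FR' → T1
acct=U84: age_days >= 2333 or tier in ('vip', 'plus', 'basic') → T4
acct=U94: age_days >= 2172 or country <> 'FR' → T1
acct=U96: age_days >= 2333 or tier in ('vip', 'plus', 'basic') → T4

T4, T4, T1, T4, T4, T4, T1, T4, T1, T4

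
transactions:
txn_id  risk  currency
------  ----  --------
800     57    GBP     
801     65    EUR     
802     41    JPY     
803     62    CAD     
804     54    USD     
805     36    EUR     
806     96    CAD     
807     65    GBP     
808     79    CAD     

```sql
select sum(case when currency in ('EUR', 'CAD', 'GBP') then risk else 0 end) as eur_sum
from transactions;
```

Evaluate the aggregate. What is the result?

txn_id=800: ✓ → 57
txn_id=801: ✓ → 65
txn_id=802: ✗
txn_id=803: ✓ → 62
txn_id=804: ✗
txn_id=805: ✓ → 36
txn_id=806: ✓ → 96
txn_id=807: ✓ → 65
txn_id=808: ✓ → 79
eur_sum = 57 + 65 + 62 + 36 + 96 + 65 + 79 = 460

460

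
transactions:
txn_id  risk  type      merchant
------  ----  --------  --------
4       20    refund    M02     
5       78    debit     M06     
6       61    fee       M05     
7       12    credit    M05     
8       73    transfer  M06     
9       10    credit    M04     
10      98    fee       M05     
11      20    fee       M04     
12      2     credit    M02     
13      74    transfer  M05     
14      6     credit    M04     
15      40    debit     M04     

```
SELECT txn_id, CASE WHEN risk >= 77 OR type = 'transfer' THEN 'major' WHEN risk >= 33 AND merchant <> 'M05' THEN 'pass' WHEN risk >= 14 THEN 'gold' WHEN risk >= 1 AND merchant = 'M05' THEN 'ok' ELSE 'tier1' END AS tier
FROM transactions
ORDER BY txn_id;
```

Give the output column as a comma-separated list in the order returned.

txn_id=4: risk >= 14 → gold
txn_id=5: risk >= 77 OR type = 'transfer' → major
txn_id=6: risk >= 14 → gold
txn_id=7: risk >= 1 AND merchant = 'M05' → ok
txn_id=8: risk >= 77 OR type = 'transfer' → major
txn_id=9: ELSE → tier1
txn_id=10: risk >= 77 OR type = 'transfer' → major
txn_id=11: risk >= 14 → gold
txn_id=12: ELSE → tier1
txn_id=13: risk >= 77 OR type = 'transfer' → major
txn_id=14: ELSE → tier1
txn_id=15: risk >= 33 AND merchant <> 'M05' → pass

gold, major, gold, ok, major, tier1, major, gold, tier1, major, tier1, pass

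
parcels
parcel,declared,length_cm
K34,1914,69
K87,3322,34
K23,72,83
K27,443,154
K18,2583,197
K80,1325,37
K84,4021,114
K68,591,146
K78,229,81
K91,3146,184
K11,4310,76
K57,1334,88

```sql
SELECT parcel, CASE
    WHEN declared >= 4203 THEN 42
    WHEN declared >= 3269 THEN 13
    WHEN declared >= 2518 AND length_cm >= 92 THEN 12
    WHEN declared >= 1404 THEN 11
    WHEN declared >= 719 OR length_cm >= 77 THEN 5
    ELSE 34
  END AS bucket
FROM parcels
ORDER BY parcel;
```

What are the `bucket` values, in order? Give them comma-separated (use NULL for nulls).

42, 12, 5, 5, 11, 5, 5, 5, 5, 13, 13, 12

parcel=K11: declared >= 4203 → 42
parcel=K18: declared >= 2518 AND length_cm >= 92 → 12
parcel=K23: declared >= 719 OR length_cm >= 77 → 5
parcel=K27: declared >= 719 OR length_cm >= 77 → 5
parcel=K34: declared >= 1404 → 11
parcel=K57: declared >= 719 OR length_cm >= 77 → 5
parcel=K68: declared >= 719 OR length_cm >= 77 → 5
parcel=K78: declared >= 719 OR length_cm >= 77 → 5
parcel=K80: declared >= 719 OR length_cm >= 77 → 5
parcel=K84: declared >= 3269 → 13
parcel=K87: declared >= 3269 → 13
parcel=K91: declared >= 2518 AND length_cm >= 92 → 12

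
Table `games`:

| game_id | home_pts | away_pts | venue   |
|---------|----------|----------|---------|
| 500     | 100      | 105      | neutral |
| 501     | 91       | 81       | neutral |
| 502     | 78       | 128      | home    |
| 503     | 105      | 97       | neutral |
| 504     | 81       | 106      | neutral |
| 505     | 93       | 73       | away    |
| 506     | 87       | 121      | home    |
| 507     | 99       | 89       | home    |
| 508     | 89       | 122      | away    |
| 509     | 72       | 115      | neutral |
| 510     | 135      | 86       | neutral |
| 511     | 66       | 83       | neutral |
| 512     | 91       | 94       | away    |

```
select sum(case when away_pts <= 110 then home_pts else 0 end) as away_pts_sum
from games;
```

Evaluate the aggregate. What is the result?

game_id=500: ✓ → 100
game_id=501: ✓ → 91
game_id=502: ✗
game_id=503: ✓ → 105
game_id=504: ✓ → 81
game_id=505: ✓ → 93
game_id=506: ✗
game_id=507: ✓ → 99
game_id=508: ✗
game_id=509: ✗
game_id=510: ✓ → 135
game_id=511: ✓ → 66
game_id=512: ✓ → 91
away_pts_sum = 100 + 91 + 105 + 81 + 93 + 99 + 135 + 66 + 91 = 861

861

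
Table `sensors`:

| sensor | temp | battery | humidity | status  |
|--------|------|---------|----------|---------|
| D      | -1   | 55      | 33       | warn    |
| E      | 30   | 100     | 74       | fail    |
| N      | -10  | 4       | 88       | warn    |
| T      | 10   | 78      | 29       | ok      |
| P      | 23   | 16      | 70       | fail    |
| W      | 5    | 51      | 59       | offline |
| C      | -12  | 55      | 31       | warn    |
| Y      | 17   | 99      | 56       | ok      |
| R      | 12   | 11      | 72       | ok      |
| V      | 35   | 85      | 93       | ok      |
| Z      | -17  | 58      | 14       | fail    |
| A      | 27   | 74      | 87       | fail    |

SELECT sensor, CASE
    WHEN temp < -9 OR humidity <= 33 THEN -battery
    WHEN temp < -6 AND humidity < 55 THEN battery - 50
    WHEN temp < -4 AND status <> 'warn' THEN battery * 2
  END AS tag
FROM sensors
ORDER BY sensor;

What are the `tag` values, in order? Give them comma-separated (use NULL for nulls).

sensor=A: (no match → NULL) → NULL
sensor=C: temp < -9 OR humidity <= 33 → -55
sensor=D: temp < -9 OR humidity <= 33 → -55
sensor=E: (no match → NULL) → NULL
sensor=N: temp < -9 OR humidity <= 33 → -4
sensor=P: (no match → NULL) → NULL
sensor=R: (no match → NULL) → NULL
sensor=T: temp < -9 OR humidity <= 33 → -78
sensor=V: (no match → NULL) → NULL
sensor=W: (no match → NULL) → NULL
sensor=Y: (no match → NULL) → NULL
sensor=Z: temp < -9 OR humidity <= 33 → -58

NULL, -55, -55, NULL, -4, NULL, NULL, -78, NULL, NULL, NULL, -58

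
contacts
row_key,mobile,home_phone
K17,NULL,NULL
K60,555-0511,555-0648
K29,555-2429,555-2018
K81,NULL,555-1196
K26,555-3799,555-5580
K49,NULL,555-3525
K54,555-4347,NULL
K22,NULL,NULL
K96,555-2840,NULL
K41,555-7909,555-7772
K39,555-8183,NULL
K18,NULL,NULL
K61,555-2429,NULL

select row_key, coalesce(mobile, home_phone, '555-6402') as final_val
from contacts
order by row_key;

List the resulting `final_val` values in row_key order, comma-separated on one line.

row_key=K17: mobile=NULL, home_phone=NULL, → literal 555-6402 → 555-6402
row_key=K18: mobile=NULL, home_phone=NULL, → literal 555-6402 → 555-6402
row_key=K22: mobile=NULL, home_phone=NULL, → literal 555-6402 → 555-6402
row_key=K26: mobile=555-3799 → 555-3799
row_key=K29: mobile=555-2429 → 555-2429
row_key=K39: mobile=555-8183 → 555-8183
row_key=K41: mobile=555-7909 → 555-7909
row_key=K49: mobile=NULL, home_phone=555-3525 → 555-3525
row_key=K54: mobile=555-4347 → 555-4347
row_key=K60: mobile=555-0511 → 555-0511
row_key=K61: mobile=555-2429 → 555-2429
row_key=K81: mobile=NULL, home_phone=555-1196 → 555-1196
row_key=K96: mobile=555-2840 → 555-2840

555-6402, 555-6402, 555-6402, 555-3799, 555-2429, 555-8183, 555-7909, 555-3525, 555-4347, 555-0511, 555-2429, 555-1196, 555-2840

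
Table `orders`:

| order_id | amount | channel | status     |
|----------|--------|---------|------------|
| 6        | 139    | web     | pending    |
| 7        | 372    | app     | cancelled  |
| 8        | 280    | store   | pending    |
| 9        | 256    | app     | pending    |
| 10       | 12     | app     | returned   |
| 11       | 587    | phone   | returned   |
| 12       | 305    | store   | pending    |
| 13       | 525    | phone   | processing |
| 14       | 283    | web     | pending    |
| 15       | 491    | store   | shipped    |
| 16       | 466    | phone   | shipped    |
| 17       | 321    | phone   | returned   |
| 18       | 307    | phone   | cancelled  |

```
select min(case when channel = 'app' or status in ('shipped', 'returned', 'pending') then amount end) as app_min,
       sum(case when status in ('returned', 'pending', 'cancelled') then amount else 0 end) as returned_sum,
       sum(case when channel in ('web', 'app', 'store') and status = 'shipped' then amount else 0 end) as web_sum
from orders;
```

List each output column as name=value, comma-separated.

[app_min: channel = 'app' or status in ('shipped', 'returned', 'pending')]
order_id=6: ✓ → 139
order_id=7: ✓ → 372
order_id=8: ✓ → 280
order_id=9: ✓ → 256
order_id=10: ✓ → 12
order_id=11: ✓ → 587
order_id=12: ✓ → 305
order_id=13: ✗
order_id=14: ✓ → 283
order_id=15: ✓ → 491
order_id=16: ✓ → 466
order_id=17: ✓ → 321
order_id=18: ✗
app_min = MIN(139, 372, 280, 256, 12, 587, 305, 283, 491, 466, 321) = 12
—
[returned_sum: status in ('returned', 'pending', 'cancelled')]
order_id=6: ✓ → 139
order_id=7: ✓ → 372
order_id=8: ✓ → 280
order_id=9: ✓ → 256
order_id=10: ✓ → 12
order_id=11: ✓ → 587
order_id=12: ✓ → 305
order_id=13: ✗
order_id=14: ✓ → 283
order_id=15: ✗
order_id=16: ✗
order_id=17: ✓ → 321
order_id=18: ✓ → 307
returned_sum = 139 + 372 + 280 + 256 + 12 + 587 + 305 + 283 + 321 + 307 = 2862
—
[web_sum: channel in ('web', 'app', 'store') and status = 'shipped']
order_id=6: ✗
order_id=7: ✗
order_id=8: ✗
order_id=9: ✗
order_id=10: ✗
order_id=11: ✗
order_id=12: ✗
order_id=13: ✗
order_id=14: ✗
order_id=15: ✓ → 491
order_id=16: ✗
order_id=17: ✗
order_id=18: ✗
web_sum = 491

app_min=12, returned_sum=2862, web_sum=491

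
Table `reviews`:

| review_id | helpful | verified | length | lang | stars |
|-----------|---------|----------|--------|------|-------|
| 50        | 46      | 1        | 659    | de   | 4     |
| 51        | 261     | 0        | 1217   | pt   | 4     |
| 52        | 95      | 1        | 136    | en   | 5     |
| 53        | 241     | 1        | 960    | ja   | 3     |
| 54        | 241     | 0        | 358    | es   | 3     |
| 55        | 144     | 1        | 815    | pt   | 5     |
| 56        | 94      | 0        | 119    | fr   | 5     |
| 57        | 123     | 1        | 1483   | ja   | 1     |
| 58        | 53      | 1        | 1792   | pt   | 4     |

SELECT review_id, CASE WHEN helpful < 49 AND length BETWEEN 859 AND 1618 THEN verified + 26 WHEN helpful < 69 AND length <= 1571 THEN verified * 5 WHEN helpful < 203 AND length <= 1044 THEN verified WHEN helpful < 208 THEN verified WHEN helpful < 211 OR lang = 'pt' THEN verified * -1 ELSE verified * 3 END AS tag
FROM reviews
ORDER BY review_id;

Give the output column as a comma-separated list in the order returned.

review_id=50: helpful < 69 AND length <= 1571 → 5
review_id=51: helpful < 211 OR lang = 'pt' → 0
review_id=52: helpful < 203 AND length <= 1044 → 1
review_id=53: ELSE → 3
review_id=54: ELSE → 0
review_id=55: helpful < 203 AND length <= 1044 → 1
review_id=56: helpful < 203 AND length <= 1044 → 0
review_id=57: helpful < 208 → 1
review_id=58: helpful < 208 → 1

5, 0, 1, 3, 0, 1, 0, 1, 1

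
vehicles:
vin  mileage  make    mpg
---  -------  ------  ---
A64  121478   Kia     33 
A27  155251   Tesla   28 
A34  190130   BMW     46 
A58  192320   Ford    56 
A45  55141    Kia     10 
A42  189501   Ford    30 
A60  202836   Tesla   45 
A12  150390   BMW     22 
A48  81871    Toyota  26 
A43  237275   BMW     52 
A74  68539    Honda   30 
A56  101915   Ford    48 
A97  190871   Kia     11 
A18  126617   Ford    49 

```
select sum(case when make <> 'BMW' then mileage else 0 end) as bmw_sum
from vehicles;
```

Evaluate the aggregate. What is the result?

vin=A64: ✓ → 121478
vin=A27: ✓ → 155251
vin=A34: ✗
vin=A58: ✓ → 192320
vin=A45: ✓ → 55141
vin=A42: ✓ → 189501
vin=A60: ✓ → 202836
vin=A12: ✗
vin=A48: ✓ → 81871
vin=A43: ✗
vin=A74: ✓ → 68539
vin=A56: ✓ → 101915
vin=A97: ✓ → 190871
vin=A18: ✓ → 126617
bmw_sum = 121478 + 155251 + 192320 + 55141 + 189501 + 202836 + 81871 + 68539 + 101915 + 190871 + 126617 = 1486340

1486340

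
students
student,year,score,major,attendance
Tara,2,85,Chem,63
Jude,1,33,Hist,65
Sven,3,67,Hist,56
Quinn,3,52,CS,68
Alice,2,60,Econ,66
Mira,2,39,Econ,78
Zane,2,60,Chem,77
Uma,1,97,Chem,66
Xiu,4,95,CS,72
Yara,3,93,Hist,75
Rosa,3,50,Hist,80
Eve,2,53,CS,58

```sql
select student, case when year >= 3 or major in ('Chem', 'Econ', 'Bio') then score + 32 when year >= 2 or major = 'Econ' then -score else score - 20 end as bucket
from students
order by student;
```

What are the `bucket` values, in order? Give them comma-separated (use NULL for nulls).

student=Alice: year >= 3 or major in ('Chem', 'Econ', 'Bio') → 92
student=Eve: year >= 2 or major = 'Econ' → -53
student=Jude: ELSE → 13
student=Mira: year >= 3 or major in ('Chem', 'Econ', 'Bio') → 71
student=Quinn: year >= 3 or major in ('Chem', 'Econ', 'Bio') → 84
student=Rosa: year >= 3 or major in ('Chem', 'Econ', 'Bio') → 82
student=Sven: year >= 3 or major in ('Chem', 'Econ', 'Bio') → 99
student=Tara: year >= 3 or major in ('Chem', 'Econ', 'Bio') → 117
student=Uma: year >= 3 or major in ('Chem', 'Econ', 'Bio') → 129
student=Xiu: year >= 3 or major in ('Chem', 'Econ', 'Bio') → 127
student=Yara: year >= 3 or major in ('Chem', 'Econ', 'Bio') → 125
student=Zane: year >= 3 or major in ('Chem', 'Econ', 'Bio') → 92

92, -53, 13, 71, 84, 82, 99, 117, 129, 127, 125, 92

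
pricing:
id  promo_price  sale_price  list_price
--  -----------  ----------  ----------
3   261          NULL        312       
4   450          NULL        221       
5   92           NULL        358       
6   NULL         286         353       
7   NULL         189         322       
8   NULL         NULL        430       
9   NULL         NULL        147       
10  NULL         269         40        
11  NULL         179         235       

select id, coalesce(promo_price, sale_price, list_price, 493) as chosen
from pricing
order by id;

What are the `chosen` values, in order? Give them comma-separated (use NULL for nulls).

261, 450, 92, 286, 189, 430, 147, 269, 179

id=3: promo_price=261 → 261
id=4: promo_price=450 → 450
id=5: promo_price=92 → 92
id=6: promo_price=NULL, sale_price=286 → 286
id=7: promo_price=NULL, sale_price=189 → 189
id=8: promo_price=NULL, sale_price=NULL, list_price=430 → 430
id=9: promo_price=NULL, sale_price=NULL, list_price=147 → 147
id=10: promo_price=NULL, sale_price=269 → 269
id=11: promo_price=NULL, sale_price=179 → 179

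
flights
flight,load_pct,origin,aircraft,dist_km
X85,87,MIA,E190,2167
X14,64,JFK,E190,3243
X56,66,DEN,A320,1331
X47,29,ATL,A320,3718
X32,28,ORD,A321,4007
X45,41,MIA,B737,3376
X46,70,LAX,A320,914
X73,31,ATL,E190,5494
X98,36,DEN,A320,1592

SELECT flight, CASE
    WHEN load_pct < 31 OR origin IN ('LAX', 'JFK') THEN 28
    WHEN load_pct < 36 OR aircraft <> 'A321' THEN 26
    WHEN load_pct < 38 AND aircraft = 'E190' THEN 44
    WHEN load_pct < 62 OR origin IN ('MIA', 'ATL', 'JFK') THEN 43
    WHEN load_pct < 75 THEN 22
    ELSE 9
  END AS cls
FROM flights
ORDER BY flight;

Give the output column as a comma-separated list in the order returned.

flight=X14: load_pct < 31 OR origin IN ('LAX', 'JFK') → 28
flight=X32: load_pct < 31 OR origin IN ('LAX', 'JFK') → 28
flight=X45: load_pct < 36 OR aircraft <> 'A321' → 26
flight=X46: load_pct < 31 OR origin IN ('LAX', 'JFK') → 28
flight=X47: load_pct < 31 OR origin IN ('LAX', 'JFK') → 28
flight=X56: load_pct < 36 OR aircraft <> 'A321' → 26
flight=X73: load_pct < 36 OR aircraft <> 'A321' → 26
flight=X85: load_pct < 36 OR aircraft <> 'A321' → 26
flight=X98: load_pct < 36 OR aircraft <> 'A321' → 26

28, 28, 26, 28, 28, 26, 26, 26, 26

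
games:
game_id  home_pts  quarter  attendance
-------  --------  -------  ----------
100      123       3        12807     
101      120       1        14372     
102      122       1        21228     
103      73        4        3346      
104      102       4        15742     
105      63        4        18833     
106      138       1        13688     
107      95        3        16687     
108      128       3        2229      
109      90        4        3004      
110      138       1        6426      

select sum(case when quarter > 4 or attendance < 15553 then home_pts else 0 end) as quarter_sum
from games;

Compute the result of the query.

810

game_id=100: ✓ → 123
game_id=101: ✓ → 120
game_id=102: ✗
game_id=103: ✓ → 73
game_id=104: ✗
game_id=105: ✗
game_id=106: ✓ → 138
game_id=107: ✗
game_id=108: ✓ → 128
game_id=109: ✓ → 90
game_id=110: ✓ → 138
quarter_sum = 123 + 120 + 73 + 138 + 128 + 90 + 138 = 810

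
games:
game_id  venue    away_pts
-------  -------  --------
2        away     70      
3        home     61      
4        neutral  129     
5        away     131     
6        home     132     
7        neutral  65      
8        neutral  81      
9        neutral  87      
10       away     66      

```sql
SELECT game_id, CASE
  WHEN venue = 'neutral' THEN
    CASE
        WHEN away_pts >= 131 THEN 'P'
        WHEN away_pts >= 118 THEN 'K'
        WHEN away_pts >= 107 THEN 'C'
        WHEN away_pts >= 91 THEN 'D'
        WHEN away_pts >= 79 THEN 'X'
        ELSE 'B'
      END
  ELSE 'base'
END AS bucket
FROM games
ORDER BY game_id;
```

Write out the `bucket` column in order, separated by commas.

base, base, K, base, base, B, X, X, base

game_id=2: venue='away' → outer ELSE → base
game_id=3: venue='home' → outer ELSE → base
game_id=4: venue='neutral' → inner[away_pts >= 118] → K
game_id=5: venue='away' → outer ELSE → base
game_id=6: venue='home' → outer ELSE → base
game_id=7: venue='neutral' → inner[ELSE] → B
game_id=8: venue='neutral' → inner[away_pts >= 79] → X
game_id=9: venue='neutral' → inner[away_pts >= 79] → X
game_id=10: venue='away' → outer ELSE → base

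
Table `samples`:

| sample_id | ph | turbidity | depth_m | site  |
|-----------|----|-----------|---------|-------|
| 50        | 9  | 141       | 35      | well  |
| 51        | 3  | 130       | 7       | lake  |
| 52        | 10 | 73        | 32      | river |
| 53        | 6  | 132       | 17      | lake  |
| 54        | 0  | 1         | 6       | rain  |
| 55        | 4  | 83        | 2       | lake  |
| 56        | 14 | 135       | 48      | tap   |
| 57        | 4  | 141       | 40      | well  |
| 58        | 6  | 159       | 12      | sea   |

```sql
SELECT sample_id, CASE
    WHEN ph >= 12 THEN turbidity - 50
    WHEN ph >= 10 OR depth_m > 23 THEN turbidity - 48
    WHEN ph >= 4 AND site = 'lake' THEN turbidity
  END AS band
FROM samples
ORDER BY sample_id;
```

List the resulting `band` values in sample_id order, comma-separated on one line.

sample_id=50: ph >= 10 OR depth_m > 23 → 93
sample_id=51: (no match → NULL) → NULL
sample_id=52: ph >= 10 OR depth_m > 23 → 25
sample_id=53: ph >= 4 AND site = 'lake' → 132
sample_id=54: (no match → NULL) → NULL
sample_id=55: ph >= 4 AND site = 'lake' → 83
sample_id=56: ph >= 12 → 85
sample_id=57: ph >= 10 OR depth_m > 23 → 93
sample_id=58: (no match → NULL) → NULL

93, NULL, 25, 132, NULL, 83, 85, 93, NULL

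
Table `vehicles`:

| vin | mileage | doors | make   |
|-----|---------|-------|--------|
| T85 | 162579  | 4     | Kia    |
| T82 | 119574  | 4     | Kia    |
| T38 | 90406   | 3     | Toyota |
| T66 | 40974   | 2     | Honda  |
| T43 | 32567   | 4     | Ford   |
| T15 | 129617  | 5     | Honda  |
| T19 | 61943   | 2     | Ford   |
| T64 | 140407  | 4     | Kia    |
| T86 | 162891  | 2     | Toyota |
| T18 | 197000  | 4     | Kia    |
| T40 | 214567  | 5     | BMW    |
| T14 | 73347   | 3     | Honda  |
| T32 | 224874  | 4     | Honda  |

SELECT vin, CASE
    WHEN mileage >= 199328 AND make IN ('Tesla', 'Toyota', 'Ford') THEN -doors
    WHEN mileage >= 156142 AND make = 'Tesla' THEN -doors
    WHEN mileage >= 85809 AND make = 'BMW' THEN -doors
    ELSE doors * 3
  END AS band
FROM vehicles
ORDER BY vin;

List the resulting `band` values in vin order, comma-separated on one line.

9, 15, 12, 6, 12, 9, -5, 12, 12, 6, 12, 12, 6

vin=T14: ELSE → 9
vin=T15: ELSE → 15
vin=T18: ELSE → 12
vin=T19: ELSE → 6
vin=T32: ELSE → 12
vin=T38: ELSE → 9
vin=T40: mileage >= 85809 AND make = 'BMW' → -5
vin=T43: ELSE → 12
vin=T64: ELSE → 12
vin=T66: ELSE → 6
vin=T82: ELSE → 12
vin=T85: ELSE → 12
vin=T86: ELSE → 6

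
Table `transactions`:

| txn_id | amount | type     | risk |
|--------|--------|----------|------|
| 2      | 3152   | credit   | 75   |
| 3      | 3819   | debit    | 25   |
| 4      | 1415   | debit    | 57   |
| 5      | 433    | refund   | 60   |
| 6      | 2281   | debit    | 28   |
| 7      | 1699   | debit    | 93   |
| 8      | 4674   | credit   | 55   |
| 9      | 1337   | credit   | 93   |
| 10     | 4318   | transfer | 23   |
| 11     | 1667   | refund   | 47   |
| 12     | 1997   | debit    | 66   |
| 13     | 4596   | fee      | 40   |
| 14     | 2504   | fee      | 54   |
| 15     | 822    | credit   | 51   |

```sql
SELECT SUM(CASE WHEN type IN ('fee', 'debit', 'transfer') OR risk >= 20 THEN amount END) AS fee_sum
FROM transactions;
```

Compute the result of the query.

txn_id=2: ✓ → 3152
txn_id=3: ✓ → 3819
txn_id=4: ✓ → 1415
txn_id=5: ✓ → 433
txn_id=6: ✓ → 2281
txn_id=7: ✓ → 1699
txn_id=8: ✓ → 4674
txn_id=9: ✓ → 1337
txn_id=10: ✓ → 4318
txn_id=11: ✓ → 1667
txn_id=12: ✓ → 1997
txn_id=13: ✓ → 4596
txn_id=14: ✓ → 2504
txn_id=15: ✓ → 822
fee_sum = 3152 + 3819 + 1415 + 433 + 2281 + 1699 + 4674 + 1337 + 4318 + 1667 + 1997 + 4596 + 2504 + 822 = 34714

34714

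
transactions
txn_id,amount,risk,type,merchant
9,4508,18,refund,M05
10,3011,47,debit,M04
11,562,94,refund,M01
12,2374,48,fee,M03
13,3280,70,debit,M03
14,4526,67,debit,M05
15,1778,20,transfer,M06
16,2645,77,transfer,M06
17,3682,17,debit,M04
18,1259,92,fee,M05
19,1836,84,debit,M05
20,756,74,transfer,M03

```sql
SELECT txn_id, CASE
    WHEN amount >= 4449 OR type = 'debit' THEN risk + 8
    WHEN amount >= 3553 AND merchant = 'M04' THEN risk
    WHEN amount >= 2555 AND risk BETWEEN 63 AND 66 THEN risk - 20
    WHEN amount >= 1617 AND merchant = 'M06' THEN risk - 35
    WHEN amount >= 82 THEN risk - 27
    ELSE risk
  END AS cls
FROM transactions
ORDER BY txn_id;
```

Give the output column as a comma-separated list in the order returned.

26, 55, 67, 21, 78, 75, -15, 42, 25, 65, 92, 47

txn_id=9: amount >= 4449 OR type = 'debit' → 26
txn_id=10: amount >= 4449 OR type = 'debit' → 55
txn_id=11: amount >= 82 → 67
txn_id=12: amount >= 82 → 21
txn_id=13: amount >= 4449 OR type = 'debit' → 78
txn_id=14: amount >= 4449 OR type = 'debit' → 75
txn_id=15: amount >= 1617 AND merchant = 'M06' → -15
txn_id=16: amount >= 1617 AND merchant = 'M06' → 42
txn_id=17: amount >= 4449 OR type = 'debit' → 25
txn_id=18: amount >= 82 → 65
txn_id=19: amount >= 4449 OR type = 'debit' → 92
txn_id=20: amount >= 82 → 47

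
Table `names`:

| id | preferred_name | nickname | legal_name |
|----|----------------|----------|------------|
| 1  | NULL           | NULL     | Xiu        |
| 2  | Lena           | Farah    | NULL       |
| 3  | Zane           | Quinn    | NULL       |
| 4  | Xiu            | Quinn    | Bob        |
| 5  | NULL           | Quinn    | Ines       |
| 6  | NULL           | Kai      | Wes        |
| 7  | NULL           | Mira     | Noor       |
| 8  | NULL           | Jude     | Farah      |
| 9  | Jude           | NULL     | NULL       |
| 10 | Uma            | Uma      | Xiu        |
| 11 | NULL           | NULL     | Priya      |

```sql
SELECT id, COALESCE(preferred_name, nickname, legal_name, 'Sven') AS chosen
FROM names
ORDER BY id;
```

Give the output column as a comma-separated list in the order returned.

Xiu, Lena, Zane, Xiu, Quinn, Kai, Mira, Jude, Jude, Uma, Priya

id=1: preferred_name=NULL, nickname=NULL, legal_name=Xiu → Xiu
id=2: preferred_name=Lena → Lena
id=3: preferred_name=Zane → Zane
id=4: preferred_name=Xiu → Xiu
id=5: preferred_name=NULL, nickname=Quinn → Quinn
id=6: preferred_name=NULL, nickname=Kai → Kai
id=7: preferred_name=NULL, nickname=Mira → Mira
id=8: preferred_name=NULL, nickname=Jude → Jude
id=9: preferred_name=Jude → Jude
id=10: preferred_name=Uma → Uma
id=11: preferred_name=NULL, nickname=NULL, legal_name=Priya → Priya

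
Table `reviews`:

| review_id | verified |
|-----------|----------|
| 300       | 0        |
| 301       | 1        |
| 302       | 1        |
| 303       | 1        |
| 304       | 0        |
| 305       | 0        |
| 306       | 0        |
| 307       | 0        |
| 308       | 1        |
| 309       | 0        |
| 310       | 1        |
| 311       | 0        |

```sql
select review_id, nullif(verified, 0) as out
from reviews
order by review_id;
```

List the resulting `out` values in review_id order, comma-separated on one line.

review_id=300: verified=0 vs 0: equal → NULL
review_id=301: verified=1 vs 0: differ → 1
review_id=302: verified=1 vs 0: differ → 1
review_id=303: verified=1 vs 0: differ → 1
review_id=304: verified=0 vs 0: equal → NULL
review_id=305: verified=0 vs 0: equal → NULL
review_id=306: verified=0 vs 0: equal → NULL
review_id=307: verified=0 vs 0: equal → NULL
review_id=308: verified=1 vs 0: differ → 1
review_id=309: verified=0 vs 0: equal → NULL
review_id=310: verified=1 vs 0: differ → 1
review_id=311: verified=0 vs 0: equal → NULL

NULL, 1, 1, 1, NULL, NULL, NULL, NULL, 1, NULL, 1, NULL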